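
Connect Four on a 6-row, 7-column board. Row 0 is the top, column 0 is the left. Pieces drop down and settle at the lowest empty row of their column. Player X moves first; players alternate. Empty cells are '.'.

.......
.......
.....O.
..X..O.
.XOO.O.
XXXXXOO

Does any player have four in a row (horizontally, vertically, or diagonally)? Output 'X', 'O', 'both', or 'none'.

both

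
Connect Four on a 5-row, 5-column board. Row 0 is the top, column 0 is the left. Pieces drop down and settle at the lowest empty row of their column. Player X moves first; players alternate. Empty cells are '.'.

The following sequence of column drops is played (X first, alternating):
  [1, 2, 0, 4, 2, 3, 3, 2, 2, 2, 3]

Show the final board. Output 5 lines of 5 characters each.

Answer: ..O..
..X..
..OX.
..XX.
XXOOO

Derivation:
Move 1: X drops in col 1, lands at row 4
Move 2: O drops in col 2, lands at row 4
Move 3: X drops in col 0, lands at row 4
Move 4: O drops in col 4, lands at row 4
Move 5: X drops in col 2, lands at row 3
Move 6: O drops in col 3, lands at row 4
Move 7: X drops in col 3, lands at row 3
Move 8: O drops in col 2, lands at row 2
Move 9: X drops in col 2, lands at row 1
Move 10: O drops in col 2, lands at row 0
Move 11: X drops in col 3, lands at row 2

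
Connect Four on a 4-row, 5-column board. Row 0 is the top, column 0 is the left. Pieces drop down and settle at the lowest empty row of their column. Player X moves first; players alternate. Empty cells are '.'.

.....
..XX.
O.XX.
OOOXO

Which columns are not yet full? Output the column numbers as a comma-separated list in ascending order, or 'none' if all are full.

col 0: top cell = '.' → open
col 1: top cell = '.' → open
col 2: top cell = '.' → open
col 3: top cell = '.' → open
col 4: top cell = '.' → open

Answer: 0,1,2,3,4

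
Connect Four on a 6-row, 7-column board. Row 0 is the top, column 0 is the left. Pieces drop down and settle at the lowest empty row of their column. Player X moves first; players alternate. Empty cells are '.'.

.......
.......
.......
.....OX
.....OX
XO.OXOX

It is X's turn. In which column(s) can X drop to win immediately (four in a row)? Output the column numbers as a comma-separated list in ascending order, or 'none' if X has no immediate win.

Answer: 6

Derivation:
col 0: drop X → no win
col 1: drop X → no win
col 2: drop X → no win
col 3: drop X → no win
col 4: drop X → no win
col 5: drop X → no win
col 6: drop X → WIN!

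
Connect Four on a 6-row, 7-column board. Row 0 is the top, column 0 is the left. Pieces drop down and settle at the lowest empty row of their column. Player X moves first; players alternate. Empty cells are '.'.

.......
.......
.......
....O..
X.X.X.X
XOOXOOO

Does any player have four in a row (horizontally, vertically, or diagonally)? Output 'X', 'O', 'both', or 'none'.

none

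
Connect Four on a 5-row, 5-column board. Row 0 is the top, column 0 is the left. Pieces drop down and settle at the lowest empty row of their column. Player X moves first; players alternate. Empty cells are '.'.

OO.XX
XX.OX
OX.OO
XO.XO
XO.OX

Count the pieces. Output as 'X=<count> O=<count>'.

X=10 O=10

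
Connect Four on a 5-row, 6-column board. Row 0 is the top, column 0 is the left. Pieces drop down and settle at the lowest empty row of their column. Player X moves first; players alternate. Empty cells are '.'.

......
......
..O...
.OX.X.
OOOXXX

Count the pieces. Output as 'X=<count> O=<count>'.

X=5 O=5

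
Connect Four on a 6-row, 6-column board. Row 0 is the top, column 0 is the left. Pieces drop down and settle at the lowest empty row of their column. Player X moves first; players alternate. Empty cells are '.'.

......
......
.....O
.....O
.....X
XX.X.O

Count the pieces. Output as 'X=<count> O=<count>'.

X=4 O=3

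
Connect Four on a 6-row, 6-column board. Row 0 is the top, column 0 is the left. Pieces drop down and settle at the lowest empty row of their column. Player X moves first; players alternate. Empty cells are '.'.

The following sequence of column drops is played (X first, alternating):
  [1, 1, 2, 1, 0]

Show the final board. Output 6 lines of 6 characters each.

Answer: ......
......
......
.O....
.O....
XXX...

Derivation:
Move 1: X drops in col 1, lands at row 5
Move 2: O drops in col 1, lands at row 4
Move 3: X drops in col 2, lands at row 5
Move 4: O drops in col 1, lands at row 3
Move 5: X drops in col 0, lands at row 5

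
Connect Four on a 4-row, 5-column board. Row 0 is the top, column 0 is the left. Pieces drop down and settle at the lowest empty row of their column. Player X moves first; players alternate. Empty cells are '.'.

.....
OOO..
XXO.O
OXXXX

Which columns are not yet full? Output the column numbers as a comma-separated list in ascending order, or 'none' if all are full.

col 0: top cell = '.' → open
col 1: top cell = '.' → open
col 2: top cell = '.' → open
col 3: top cell = '.' → open
col 4: top cell = '.' → open

Answer: 0,1,2,3,4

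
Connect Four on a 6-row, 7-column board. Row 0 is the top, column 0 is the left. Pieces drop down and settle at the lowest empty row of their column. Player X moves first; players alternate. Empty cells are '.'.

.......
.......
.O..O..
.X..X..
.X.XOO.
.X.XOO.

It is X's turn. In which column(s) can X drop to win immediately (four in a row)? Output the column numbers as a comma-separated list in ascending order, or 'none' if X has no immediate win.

col 0: drop X → no win
col 1: drop X → no win
col 2: drop X → no win
col 3: drop X → no win
col 4: drop X → no win
col 5: drop X → no win
col 6: drop X → no win

Answer: none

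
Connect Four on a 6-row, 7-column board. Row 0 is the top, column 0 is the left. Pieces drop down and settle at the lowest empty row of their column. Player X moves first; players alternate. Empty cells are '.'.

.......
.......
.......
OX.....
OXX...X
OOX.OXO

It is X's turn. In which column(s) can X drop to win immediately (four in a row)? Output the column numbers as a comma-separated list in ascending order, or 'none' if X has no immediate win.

Answer: none

Derivation:
col 0: drop X → no win
col 1: drop X → no win
col 2: drop X → no win
col 3: drop X → no win
col 4: drop X → no win
col 5: drop X → no win
col 6: drop X → no win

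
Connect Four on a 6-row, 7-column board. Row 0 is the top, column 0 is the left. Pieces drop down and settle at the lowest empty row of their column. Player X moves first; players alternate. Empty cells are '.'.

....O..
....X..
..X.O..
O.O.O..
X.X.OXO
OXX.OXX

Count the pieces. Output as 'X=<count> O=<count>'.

X=9 O=9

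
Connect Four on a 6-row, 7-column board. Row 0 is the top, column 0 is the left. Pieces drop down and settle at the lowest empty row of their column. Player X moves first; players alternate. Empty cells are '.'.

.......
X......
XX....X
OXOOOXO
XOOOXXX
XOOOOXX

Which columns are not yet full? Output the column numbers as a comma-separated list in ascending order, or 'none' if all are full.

Answer: 0,1,2,3,4,5,6

Derivation:
col 0: top cell = '.' → open
col 1: top cell = '.' → open
col 2: top cell = '.' → open
col 3: top cell = '.' → open
col 4: top cell = '.' → open
col 5: top cell = '.' → open
col 6: top cell = '.' → open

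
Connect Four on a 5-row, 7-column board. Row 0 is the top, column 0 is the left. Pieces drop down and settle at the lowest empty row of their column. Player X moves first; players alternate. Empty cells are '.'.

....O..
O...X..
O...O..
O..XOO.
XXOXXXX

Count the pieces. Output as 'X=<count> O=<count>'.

X=8 O=8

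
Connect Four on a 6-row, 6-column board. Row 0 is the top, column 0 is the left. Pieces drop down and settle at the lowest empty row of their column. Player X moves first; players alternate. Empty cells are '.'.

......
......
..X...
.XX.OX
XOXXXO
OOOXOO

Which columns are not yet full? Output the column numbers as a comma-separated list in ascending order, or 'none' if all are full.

col 0: top cell = '.' → open
col 1: top cell = '.' → open
col 2: top cell = '.' → open
col 3: top cell = '.' → open
col 4: top cell = '.' → open
col 5: top cell = '.' → open

Answer: 0,1,2,3,4,5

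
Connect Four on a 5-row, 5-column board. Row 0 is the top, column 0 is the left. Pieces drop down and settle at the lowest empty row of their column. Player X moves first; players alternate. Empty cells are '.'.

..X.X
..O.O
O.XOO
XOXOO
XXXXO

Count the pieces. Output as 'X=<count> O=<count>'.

X=9 O=9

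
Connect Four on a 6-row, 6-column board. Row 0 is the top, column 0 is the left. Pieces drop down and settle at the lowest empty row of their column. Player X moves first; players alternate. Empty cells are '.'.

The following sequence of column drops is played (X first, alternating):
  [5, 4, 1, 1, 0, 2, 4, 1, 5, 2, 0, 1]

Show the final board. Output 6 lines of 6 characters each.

Answer: ......
......
.O....
.O....
XOO.XX
XXO.OX

Derivation:
Move 1: X drops in col 5, lands at row 5
Move 2: O drops in col 4, lands at row 5
Move 3: X drops in col 1, lands at row 5
Move 4: O drops in col 1, lands at row 4
Move 5: X drops in col 0, lands at row 5
Move 6: O drops in col 2, lands at row 5
Move 7: X drops in col 4, lands at row 4
Move 8: O drops in col 1, lands at row 3
Move 9: X drops in col 5, lands at row 4
Move 10: O drops in col 2, lands at row 4
Move 11: X drops in col 0, lands at row 4
Move 12: O drops in col 1, lands at row 2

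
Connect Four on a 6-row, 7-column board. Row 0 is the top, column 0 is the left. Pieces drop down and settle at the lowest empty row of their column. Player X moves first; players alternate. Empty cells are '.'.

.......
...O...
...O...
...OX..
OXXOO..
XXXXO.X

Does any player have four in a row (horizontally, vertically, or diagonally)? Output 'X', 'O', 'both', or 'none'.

both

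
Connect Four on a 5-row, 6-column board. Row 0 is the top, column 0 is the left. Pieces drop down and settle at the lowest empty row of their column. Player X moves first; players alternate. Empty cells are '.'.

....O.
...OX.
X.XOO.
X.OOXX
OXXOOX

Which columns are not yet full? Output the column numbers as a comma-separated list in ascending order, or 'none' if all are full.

col 0: top cell = '.' → open
col 1: top cell = '.' → open
col 2: top cell = '.' → open
col 3: top cell = '.' → open
col 4: top cell = 'O' → FULL
col 5: top cell = '.' → open

Answer: 0,1,2,3,5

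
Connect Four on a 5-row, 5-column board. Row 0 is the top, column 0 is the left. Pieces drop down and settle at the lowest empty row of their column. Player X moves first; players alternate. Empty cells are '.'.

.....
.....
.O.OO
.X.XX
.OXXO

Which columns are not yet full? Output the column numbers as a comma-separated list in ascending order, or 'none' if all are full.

col 0: top cell = '.' → open
col 1: top cell = '.' → open
col 2: top cell = '.' → open
col 3: top cell = '.' → open
col 4: top cell = '.' → open

Answer: 0,1,2,3,4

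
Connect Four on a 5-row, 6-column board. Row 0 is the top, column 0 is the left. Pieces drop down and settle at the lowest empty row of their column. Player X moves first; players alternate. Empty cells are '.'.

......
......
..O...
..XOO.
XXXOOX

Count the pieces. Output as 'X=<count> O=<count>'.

X=5 O=5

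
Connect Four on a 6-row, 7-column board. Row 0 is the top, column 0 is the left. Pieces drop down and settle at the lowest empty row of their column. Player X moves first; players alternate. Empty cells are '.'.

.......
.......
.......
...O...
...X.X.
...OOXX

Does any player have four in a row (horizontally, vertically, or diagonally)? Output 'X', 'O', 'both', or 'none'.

none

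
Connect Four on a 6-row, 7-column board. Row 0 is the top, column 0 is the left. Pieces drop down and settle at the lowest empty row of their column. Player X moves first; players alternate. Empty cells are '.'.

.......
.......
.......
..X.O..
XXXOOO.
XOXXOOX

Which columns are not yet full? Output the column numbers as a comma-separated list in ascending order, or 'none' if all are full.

col 0: top cell = '.' → open
col 1: top cell = '.' → open
col 2: top cell = '.' → open
col 3: top cell = '.' → open
col 4: top cell = '.' → open
col 5: top cell = '.' → open
col 6: top cell = '.' → open

Answer: 0,1,2,3,4,5,6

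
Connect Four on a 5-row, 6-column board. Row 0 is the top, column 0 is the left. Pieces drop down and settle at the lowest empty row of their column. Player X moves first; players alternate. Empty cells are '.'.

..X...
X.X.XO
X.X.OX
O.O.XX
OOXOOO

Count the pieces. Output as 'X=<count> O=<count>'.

X=10 O=9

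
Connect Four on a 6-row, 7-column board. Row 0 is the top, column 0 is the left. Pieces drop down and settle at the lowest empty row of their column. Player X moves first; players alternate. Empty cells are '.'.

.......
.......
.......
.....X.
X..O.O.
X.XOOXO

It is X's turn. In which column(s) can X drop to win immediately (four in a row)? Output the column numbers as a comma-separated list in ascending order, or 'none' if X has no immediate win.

col 0: drop X → no win
col 1: drop X → no win
col 2: drop X → no win
col 3: drop X → no win
col 4: drop X → no win
col 5: drop X → no win
col 6: drop X → no win

Answer: none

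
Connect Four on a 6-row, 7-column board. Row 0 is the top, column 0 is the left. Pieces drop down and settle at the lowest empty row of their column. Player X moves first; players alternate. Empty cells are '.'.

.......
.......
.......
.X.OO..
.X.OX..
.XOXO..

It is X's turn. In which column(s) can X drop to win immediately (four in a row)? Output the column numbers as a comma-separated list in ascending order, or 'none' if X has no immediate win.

col 0: drop X → no win
col 1: drop X → WIN!
col 2: drop X → no win
col 3: drop X → no win
col 4: drop X → no win
col 5: drop X → no win
col 6: drop X → no win

Answer: 1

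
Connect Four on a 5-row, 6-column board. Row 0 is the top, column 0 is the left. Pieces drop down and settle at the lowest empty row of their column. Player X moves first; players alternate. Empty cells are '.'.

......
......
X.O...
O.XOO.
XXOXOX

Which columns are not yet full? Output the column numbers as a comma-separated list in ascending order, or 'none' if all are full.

Answer: 0,1,2,3,4,5

Derivation:
col 0: top cell = '.' → open
col 1: top cell = '.' → open
col 2: top cell = '.' → open
col 3: top cell = '.' → open
col 4: top cell = '.' → open
col 5: top cell = '.' → open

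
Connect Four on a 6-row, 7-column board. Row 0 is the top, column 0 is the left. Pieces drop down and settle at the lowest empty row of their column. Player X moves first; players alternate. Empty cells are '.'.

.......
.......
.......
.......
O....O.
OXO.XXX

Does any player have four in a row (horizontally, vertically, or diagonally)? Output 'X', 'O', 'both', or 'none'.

none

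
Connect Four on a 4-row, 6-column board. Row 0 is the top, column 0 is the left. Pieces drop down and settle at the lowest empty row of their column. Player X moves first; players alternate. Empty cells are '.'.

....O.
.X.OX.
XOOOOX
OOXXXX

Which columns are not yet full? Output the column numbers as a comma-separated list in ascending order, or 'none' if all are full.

Answer: 0,1,2,3,5

Derivation:
col 0: top cell = '.' → open
col 1: top cell = '.' → open
col 2: top cell = '.' → open
col 3: top cell = '.' → open
col 4: top cell = 'O' → FULL
col 5: top cell = '.' → open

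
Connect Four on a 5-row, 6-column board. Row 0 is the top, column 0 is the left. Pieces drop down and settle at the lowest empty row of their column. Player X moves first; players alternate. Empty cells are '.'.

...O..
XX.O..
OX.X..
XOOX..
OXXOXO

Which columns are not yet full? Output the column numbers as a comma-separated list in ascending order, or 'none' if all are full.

Answer: 0,1,2,4,5

Derivation:
col 0: top cell = '.' → open
col 1: top cell = '.' → open
col 2: top cell = '.' → open
col 3: top cell = 'O' → FULL
col 4: top cell = '.' → open
col 5: top cell = '.' → open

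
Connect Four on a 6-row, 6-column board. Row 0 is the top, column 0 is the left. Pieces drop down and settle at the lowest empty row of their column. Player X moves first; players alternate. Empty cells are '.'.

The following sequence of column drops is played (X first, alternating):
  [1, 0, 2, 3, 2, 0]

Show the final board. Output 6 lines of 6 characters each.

Answer: ......
......
......
......
O.X...
OXXO..

Derivation:
Move 1: X drops in col 1, lands at row 5
Move 2: O drops in col 0, lands at row 5
Move 3: X drops in col 2, lands at row 5
Move 4: O drops in col 3, lands at row 5
Move 5: X drops in col 2, lands at row 4
Move 6: O drops in col 0, lands at row 4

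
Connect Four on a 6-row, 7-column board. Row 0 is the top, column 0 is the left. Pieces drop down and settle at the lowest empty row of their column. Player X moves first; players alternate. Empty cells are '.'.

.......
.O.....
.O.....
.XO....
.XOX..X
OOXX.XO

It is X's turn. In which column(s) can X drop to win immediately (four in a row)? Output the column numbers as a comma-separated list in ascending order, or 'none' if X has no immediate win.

col 0: drop X → no win
col 1: drop X → no win
col 2: drop X → no win
col 3: drop X → no win
col 4: drop X → WIN!
col 5: drop X → no win
col 6: drop X → no win

Answer: 4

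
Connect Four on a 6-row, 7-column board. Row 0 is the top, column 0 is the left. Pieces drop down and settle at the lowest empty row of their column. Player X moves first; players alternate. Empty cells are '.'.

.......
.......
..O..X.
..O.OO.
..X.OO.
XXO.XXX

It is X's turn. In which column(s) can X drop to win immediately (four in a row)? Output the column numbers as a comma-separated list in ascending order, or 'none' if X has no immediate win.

Answer: 3

Derivation:
col 0: drop X → no win
col 1: drop X → no win
col 2: drop X → no win
col 3: drop X → WIN!
col 4: drop X → no win
col 5: drop X → no win
col 6: drop X → no win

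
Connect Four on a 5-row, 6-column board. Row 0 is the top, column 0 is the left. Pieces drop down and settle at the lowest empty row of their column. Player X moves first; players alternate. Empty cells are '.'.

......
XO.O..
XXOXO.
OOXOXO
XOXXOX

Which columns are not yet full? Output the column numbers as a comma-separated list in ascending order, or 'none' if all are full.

Answer: 0,1,2,3,4,5

Derivation:
col 0: top cell = '.' → open
col 1: top cell = '.' → open
col 2: top cell = '.' → open
col 3: top cell = '.' → open
col 4: top cell = '.' → open
col 5: top cell = '.' → open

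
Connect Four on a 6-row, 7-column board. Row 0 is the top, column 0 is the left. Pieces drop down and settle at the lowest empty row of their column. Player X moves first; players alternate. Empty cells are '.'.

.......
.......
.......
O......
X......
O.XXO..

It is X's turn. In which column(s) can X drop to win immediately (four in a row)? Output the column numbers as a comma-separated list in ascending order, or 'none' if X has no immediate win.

col 0: drop X → no win
col 1: drop X → no win
col 2: drop X → no win
col 3: drop X → no win
col 4: drop X → no win
col 5: drop X → no win
col 6: drop X → no win

Answer: none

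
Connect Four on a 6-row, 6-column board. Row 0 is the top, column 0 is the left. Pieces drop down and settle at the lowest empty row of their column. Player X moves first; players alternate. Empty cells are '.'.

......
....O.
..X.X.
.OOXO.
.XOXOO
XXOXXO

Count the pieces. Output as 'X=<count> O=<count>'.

X=9 O=9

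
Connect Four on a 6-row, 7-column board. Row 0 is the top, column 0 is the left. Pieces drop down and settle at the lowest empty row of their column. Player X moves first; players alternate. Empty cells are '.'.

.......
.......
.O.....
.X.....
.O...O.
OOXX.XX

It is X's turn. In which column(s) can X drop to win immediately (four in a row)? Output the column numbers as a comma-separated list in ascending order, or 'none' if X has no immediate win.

col 0: drop X → no win
col 1: drop X → no win
col 2: drop X → no win
col 3: drop X → no win
col 4: drop X → WIN!
col 5: drop X → no win
col 6: drop X → no win

Answer: 4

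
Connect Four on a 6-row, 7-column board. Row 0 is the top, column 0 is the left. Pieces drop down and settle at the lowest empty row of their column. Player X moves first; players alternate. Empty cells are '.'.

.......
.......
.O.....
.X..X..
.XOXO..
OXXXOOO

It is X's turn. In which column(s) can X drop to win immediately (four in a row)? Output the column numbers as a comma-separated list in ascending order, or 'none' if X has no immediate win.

col 0: drop X → no win
col 1: drop X → no win
col 2: drop X → no win
col 3: drop X → no win
col 4: drop X → no win
col 5: drop X → no win
col 6: drop X → no win

Answer: none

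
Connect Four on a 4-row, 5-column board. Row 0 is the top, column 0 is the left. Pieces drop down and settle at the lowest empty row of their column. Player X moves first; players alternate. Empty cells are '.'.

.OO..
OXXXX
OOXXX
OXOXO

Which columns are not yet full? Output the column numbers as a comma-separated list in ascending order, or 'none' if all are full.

col 0: top cell = '.' → open
col 1: top cell = 'O' → FULL
col 2: top cell = 'O' → FULL
col 3: top cell = '.' → open
col 4: top cell = '.' → open

Answer: 0,3,4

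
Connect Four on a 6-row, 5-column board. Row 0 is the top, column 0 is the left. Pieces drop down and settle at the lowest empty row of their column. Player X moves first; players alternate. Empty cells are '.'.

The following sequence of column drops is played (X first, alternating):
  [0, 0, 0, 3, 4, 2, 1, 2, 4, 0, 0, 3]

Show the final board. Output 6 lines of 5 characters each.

Move 1: X drops in col 0, lands at row 5
Move 2: O drops in col 0, lands at row 4
Move 3: X drops in col 0, lands at row 3
Move 4: O drops in col 3, lands at row 5
Move 5: X drops in col 4, lands at row 5
Move 6: O drops in col 2, lands at row 5
Move 7: X drops in col 1, lands at row 5
Move 8: O drops in col 2, lands at row 4
Move 9: X drops in col 4, lands at row 4
Move 10: O drops in col 0, lands at row 2
Move 11: X drops in col 0, lands at row 1
Move 12: O drops in col 3, lands at row 4

Answer: .....
X....
O....
X....
O.OOX
XXOOX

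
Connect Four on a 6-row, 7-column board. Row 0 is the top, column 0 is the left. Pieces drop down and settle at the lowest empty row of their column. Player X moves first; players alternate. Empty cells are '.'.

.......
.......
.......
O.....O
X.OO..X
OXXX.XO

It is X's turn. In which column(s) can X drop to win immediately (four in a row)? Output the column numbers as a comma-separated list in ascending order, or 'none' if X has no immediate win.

Answer: 4

Derivation:
col 0: drop X → no win
col 1: drop X → no win
col 2: drop X → no win
col 3: drop X → no win
col 4: drop X → WIN!
col 5: drop X → no win
col 6: drop X → no win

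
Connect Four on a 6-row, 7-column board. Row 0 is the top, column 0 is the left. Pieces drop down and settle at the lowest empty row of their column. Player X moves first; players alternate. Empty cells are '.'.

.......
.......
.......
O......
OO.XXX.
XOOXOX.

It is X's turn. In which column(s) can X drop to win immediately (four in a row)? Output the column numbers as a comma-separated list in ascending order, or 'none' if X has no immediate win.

Answer: 2

Derivation:
col 0: drop X → no win
col 1: drop X → no win
col 2: drop X → WIN!
col 3: drop X → no win
col 4: drop X → no win
col 5: drop X → no win
col 6: drop X → no win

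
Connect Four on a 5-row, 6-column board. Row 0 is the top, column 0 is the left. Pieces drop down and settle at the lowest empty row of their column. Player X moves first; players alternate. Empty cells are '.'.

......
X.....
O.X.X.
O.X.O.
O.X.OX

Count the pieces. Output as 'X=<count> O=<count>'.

X=6 O=5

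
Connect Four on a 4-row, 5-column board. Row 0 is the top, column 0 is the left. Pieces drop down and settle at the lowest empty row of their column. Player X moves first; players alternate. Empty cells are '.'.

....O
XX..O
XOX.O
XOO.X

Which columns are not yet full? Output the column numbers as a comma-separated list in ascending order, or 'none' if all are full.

col 0: top cell = '.' → open
col 1: top cell = '.' → open
col 2: top cell = '.' → open
col 3: top cell = '.' → open
col 4: top cell = 'O' → FULL

Answer: 0,1,2,3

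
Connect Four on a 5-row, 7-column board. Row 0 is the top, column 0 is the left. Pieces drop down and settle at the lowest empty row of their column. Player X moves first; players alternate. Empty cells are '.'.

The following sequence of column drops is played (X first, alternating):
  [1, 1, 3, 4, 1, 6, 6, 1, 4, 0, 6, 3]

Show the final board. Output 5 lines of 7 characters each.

Move 1: X drops in col 1, lands at row 4
Move 2: O drops in col 1, lands at row 3
Move 3: X drops in col 3, lands at row 4
Move 4: O drops in col 4, lands at row 4
Move 5: X drops in col 1, lands at row 2
Move 6: O drops in col 6, lands at row 4
Move 7: X drops in col 6, lands at row 3
Move 8: O drops in col 1, lands at row 1
Move 9: X drops in col 4, lands at row 3
Move 10: O drops in col 0, lands at row 4
Move 11: X drops in col 6, lands at row 2
Move 12: O drops in col 3, lands at row 3

Answer: .......
.O.....
.X....X
.O.OX.X
OX.XO.O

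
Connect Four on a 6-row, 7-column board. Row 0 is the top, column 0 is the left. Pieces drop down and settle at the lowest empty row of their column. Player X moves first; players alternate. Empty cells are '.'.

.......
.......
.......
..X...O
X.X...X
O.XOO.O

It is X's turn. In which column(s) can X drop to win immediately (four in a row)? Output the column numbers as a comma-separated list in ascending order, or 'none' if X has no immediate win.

col 0: drop X → no win
col 1: drop X → no win
col 2: drop X → WIN!
col 3: drop X → no win
col 4: drop X → no win
col 5: drop X → no win
col 6: drop X → no win

Answer: 2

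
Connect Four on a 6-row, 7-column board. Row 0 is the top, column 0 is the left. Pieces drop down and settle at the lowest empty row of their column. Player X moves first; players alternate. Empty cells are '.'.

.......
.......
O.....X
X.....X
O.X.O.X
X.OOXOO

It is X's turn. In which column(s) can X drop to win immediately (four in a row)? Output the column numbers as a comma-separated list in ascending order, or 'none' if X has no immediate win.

col 0: drop X → no win
col 1: drop X → no win
col 2: drop X → no win
col 3: drop X → no win
col 4: drop X → no win
col 5: drop X → no win
col 6: drop X → WIN!

Answer: 6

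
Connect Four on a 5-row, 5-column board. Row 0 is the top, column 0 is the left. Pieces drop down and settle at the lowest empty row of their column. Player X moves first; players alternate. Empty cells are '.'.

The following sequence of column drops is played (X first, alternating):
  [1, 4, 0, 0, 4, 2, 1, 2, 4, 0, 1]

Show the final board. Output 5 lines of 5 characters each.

Move 1: X drops in col 1, lands at row 4
Move 2: O drops in col 4, lands at row 4
Move 3: X drops in col 0, lands at row 4
Move 4: O drops in col 0, lands at row 3
Move 5: X drops in col 4, lands at row 3
Move 6: O drops in col 2, lands at row 4
Move 7: X drops in col 1, lands at row 3
Move 8: O drops in col 2, lands at row 3
Move 9: X drops in col 4, lands at row 2
Move 10: O drops in col 0, lands at row 2
Move 11: X drops in col 1, lands at row 2

Answer: .....
.....
OX..X
OXO.X
XXO.O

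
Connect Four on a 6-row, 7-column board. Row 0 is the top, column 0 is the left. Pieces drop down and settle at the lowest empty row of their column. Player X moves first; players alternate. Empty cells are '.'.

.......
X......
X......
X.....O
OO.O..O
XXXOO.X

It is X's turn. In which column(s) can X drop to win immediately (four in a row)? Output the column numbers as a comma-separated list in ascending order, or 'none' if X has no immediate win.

Answer: 0

Derivation:
col 0: drop X → WIN!
col 1: drop X → no win
col 2: drop X → no win
col 3: drop X → no win
col 4: drop X → no win
col 5: drop X → no win
col 6: drop X → no win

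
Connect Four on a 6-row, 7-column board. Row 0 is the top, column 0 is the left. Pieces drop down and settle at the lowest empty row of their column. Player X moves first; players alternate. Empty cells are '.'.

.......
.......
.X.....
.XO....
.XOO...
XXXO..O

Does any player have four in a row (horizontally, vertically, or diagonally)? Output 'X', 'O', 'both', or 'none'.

X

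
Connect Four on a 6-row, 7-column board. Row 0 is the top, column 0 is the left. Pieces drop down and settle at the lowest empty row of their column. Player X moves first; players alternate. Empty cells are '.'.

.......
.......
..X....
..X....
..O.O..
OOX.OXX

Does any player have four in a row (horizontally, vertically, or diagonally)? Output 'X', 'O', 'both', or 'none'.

none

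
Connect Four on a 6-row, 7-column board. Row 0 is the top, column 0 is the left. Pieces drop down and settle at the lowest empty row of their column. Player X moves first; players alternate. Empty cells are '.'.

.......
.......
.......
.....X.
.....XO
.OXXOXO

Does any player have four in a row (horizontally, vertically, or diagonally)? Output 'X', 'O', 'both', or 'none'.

none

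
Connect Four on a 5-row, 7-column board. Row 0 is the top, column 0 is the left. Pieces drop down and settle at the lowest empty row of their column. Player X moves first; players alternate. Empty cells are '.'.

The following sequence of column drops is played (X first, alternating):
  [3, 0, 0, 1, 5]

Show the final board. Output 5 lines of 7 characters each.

Move 1: X drops in col 3, lands at row 4
Move 2: O drops in col 0, lands at row 4
Move 3: X drops in col 0, lands at row 3
Move 4: O drops in col 1, lands at row 4
Move 5: X drops in col 5, lands at row 4

Answer: .......
.......
.......
X......
OO.X.X.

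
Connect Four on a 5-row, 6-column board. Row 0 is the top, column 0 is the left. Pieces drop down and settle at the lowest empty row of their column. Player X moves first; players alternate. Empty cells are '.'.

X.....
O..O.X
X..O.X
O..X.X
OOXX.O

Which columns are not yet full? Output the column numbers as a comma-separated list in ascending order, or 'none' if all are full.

Answer: 1,2,3,4,5

Derivation:
col 0: top cell = 'X' → FULL
col 1: top cell = '.' → open
col 2: top cell = '.' → open
col 3: top cell = '.' → open
col 4: top cell = '.' → open
col 5: top cell = '.' → open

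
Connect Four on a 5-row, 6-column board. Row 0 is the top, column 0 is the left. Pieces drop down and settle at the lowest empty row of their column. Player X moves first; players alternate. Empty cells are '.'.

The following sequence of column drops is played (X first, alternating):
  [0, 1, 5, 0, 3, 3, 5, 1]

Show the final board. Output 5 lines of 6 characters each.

Move 1: X drops in col 0, lands at row 4
Move 2: O drops in col 1, lands at row 4
Move 3: X drops in col 5, lands at row 4
Move 4: O drops in col 0, lands at row 3
Move 5: X drops in col 3, lands at row 4
Move 6: O drops in col 3, lands at row 3
Move 7: X drops in col 5, lands at row 3
Move 8: O drops in col 1, lands at row 3

Answer: ......
......
......
OO.O.X
XO.X.X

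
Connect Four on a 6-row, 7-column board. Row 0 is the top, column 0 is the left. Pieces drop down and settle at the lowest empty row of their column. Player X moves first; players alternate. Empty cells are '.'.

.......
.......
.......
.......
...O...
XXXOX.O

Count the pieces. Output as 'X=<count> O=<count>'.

X=4 O=3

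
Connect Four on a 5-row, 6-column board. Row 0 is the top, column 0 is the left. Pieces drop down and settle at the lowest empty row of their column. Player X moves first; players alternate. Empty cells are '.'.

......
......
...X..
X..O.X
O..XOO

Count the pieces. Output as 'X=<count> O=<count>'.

X=4 O=4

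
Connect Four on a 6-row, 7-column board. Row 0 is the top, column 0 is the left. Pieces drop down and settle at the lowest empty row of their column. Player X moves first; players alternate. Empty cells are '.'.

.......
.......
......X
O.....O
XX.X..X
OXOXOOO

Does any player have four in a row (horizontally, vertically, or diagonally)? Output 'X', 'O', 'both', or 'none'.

none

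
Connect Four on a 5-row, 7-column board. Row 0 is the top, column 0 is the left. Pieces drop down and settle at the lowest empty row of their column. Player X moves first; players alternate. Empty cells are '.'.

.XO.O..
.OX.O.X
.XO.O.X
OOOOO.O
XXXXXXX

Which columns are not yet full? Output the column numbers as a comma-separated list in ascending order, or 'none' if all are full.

col 0: top cell = '.' → open
col 1: top cell = 'X' → FULL
col 2: top cell = 'O' → FULL
col 3: top cell = '.' → open
col 4: top cell = 'O' → FULL
col 5: top cell = '.' → open
col 6: top cell = '.' → open

Answer: 0,3,5,6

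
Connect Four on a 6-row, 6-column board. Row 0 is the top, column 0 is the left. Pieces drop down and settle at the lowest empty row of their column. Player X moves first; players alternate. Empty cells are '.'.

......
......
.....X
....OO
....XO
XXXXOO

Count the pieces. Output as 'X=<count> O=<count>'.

X=6 O=5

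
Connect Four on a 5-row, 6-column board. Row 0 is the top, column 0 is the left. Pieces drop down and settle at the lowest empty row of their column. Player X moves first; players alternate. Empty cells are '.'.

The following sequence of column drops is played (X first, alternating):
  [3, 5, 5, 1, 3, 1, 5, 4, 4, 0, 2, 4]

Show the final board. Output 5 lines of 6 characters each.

Move 1: X drops in col 3, lands at row 4
Move 2: O drops in col 5, lands at row 4
Move 3: X drops in col 5, lands at row 3
Move 4: O drops in col 1, lands at row 4
Move 5: X drops in col 3, lands at row 3
Move 6: O drops in col 1, lands at row 3
Move 7: X drops in col 5, lands at row 2
Move 8: O drops in col 4, lands at row 4
Move 9: X drops in col 4, lands at row 3
Move 10: O drops in col 0, lands at row 4
Move 11: X drops in col 2, lands at row 4
Move 12: O drops in col 4, lands at row 2

Answer: ......
......
....OX
.O.XXX
OOXXOO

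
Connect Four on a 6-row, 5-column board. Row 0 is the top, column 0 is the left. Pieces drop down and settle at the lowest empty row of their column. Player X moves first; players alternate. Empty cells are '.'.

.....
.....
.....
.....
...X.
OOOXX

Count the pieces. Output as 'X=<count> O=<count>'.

X=3 O=3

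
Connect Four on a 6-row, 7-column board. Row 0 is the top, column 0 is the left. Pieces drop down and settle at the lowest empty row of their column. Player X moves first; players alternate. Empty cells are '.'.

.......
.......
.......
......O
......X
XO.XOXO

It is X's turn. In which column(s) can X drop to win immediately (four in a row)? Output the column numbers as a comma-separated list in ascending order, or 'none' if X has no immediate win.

col 0: drop X → no win
col 1: drop X → no win
col 2: drop X → no win
col 3: drop X → no win
col 4: drop X → no win
col 5: drop X → no win
col 6: drop X → no win

Answer: none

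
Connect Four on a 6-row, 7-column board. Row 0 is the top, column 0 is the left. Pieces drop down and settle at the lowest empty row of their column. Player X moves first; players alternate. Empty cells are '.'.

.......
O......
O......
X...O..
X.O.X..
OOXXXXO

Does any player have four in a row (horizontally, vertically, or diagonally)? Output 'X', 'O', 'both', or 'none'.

X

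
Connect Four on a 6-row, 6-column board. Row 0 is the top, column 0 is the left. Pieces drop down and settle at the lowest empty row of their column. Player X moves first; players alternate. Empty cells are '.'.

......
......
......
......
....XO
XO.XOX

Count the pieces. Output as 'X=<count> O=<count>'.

X=4 O=3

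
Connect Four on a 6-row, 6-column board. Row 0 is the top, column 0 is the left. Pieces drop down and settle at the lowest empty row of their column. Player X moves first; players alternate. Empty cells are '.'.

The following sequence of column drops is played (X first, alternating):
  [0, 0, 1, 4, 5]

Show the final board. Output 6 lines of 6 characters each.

Move 1: X drops in col 0, lands at row 5
Move 2: O drops in col 0, lands at row 4
Move 3: X drops in col 1, lands at row 5
Move 4: O drops in col 4, lands at row 5
Move 5: X drops in col 5, lands at row 5

Answer: ......
......
......
......
O.....
XX..OX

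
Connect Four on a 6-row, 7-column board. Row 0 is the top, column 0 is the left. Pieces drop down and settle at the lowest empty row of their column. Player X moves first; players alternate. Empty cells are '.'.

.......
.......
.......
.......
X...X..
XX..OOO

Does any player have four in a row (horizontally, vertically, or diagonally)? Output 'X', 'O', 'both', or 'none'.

none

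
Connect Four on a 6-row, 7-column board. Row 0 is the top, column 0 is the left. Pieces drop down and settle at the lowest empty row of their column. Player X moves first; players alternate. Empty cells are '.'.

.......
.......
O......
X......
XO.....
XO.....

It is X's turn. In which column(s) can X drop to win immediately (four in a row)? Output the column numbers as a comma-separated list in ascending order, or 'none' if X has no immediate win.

Answer: none

Derivation:
col 0: drop X → no win
col 1: drop X → no win
col 2: drop X → no win
col 3: drop X → no win
col 4: drop X → no win
col 5: drop X → no win
col 6: drop X → no win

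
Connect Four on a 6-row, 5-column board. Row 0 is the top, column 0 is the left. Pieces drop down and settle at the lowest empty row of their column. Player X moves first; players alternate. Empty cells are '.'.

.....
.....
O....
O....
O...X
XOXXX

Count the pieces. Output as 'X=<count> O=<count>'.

X=5 O=4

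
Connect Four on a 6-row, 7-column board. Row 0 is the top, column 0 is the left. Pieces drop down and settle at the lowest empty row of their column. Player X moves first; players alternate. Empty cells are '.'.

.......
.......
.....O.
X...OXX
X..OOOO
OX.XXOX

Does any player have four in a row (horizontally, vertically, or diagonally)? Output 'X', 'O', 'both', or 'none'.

O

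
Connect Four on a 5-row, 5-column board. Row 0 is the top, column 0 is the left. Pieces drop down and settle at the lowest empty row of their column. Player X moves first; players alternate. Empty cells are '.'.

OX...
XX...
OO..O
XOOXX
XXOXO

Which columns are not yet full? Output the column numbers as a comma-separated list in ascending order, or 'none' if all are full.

col 0: top cell = 'O' → FULL
col 1: top cell = 'X' → FULL
col 2: top cell = '.' → open
col 3: top cell = '.' → open
col 4: top cell = '.' → open

Answer: 2,3,4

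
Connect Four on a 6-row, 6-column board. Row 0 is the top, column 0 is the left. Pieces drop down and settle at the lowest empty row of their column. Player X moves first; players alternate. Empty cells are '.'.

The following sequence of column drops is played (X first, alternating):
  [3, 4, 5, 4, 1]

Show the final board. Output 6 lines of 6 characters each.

Move 1: X drops in col 3, lands at row 5
Move 2: O drops in col 4, lands at row 5
Move 3: X drops in col 5, lands at row 5
Move 4: O drops in col 4, lands at row 4
Move 5: X drops in col 1, lands at row 5

Answer: ......
......
......
......
....O.
.X.XOX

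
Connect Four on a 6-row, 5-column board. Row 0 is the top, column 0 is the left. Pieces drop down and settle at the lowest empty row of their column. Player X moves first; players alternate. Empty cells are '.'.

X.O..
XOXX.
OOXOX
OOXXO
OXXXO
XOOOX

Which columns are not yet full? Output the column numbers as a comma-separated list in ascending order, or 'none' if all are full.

col 0: top cell = 'X' → FULL
col 1: top cell = '.' → open
col 2: top cell = 'O' → FULL
col 3: top cell = '.' → open
col 4: top cell = '.' → open

Answer: 1,3,4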